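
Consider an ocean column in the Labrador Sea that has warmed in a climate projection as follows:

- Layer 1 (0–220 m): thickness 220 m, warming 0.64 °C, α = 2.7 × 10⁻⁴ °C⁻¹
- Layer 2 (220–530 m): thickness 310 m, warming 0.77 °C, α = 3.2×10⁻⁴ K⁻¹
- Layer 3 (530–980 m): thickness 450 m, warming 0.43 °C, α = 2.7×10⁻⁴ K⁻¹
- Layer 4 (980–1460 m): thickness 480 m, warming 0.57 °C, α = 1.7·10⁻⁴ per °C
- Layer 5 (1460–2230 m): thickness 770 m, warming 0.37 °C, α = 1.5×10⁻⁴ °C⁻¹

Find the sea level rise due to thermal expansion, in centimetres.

26 cm

Layer 1: 2.7×10⁻⁴ × 220 × 0.64 = 0.038016 m
220–530 m: 310 × 0.77 × 3.2×10⁻⁴ = 0.076384 m
0.43 × 450 × 2.7×10⁻⁴ = 0.052245 m
480 × 1.7×10⁻⁴ × 0.57 = 0.046512 m
Layer 5: 1.5×10⁻⁴ × 0.37 × 770 = 0.042735 m
Δh = 0.038016 + 0.076384 + 0.052245 + 0.046512 + 0.042735 = 0.255892 m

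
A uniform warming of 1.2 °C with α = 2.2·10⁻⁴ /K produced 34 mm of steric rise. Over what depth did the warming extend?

H = Δh/(αΔT) = 0.034 / (2.2×10⁻⁴ × 1.2) ≈ 128.8 m

129 m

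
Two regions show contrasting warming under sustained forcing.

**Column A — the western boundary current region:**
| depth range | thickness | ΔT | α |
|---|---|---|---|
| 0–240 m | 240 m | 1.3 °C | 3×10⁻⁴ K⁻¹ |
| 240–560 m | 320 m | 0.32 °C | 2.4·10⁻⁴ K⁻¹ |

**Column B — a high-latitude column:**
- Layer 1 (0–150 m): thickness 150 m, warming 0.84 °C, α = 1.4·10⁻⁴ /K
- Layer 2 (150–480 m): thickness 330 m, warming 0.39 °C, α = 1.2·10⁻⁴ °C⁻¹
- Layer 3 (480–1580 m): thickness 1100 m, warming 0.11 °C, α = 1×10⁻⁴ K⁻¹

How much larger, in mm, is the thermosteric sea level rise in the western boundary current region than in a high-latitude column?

Δh_A − Δh_B ≈ 73.0 mm

A 1.3 × 3×10⁻⁴ × 240 = 0.09360 m
A Layer 2: 2.4×10⁻⁴ × 320 × 0.32 = 0.024576 m
A total: 0.118176 m
B 0–150 m: 150 × 0.84 × 1.4×10⁻⁴ = 0.01764 m
B 1.2×10⁻⁴ × 0.39 × 330 = 0.015444 m
B 1×10⁻⁴ × 1100 × 0.11 = 0.01210 m
B total: 0.045184 m
Difference: 0.118176 − 0.045184 = 0.072992 m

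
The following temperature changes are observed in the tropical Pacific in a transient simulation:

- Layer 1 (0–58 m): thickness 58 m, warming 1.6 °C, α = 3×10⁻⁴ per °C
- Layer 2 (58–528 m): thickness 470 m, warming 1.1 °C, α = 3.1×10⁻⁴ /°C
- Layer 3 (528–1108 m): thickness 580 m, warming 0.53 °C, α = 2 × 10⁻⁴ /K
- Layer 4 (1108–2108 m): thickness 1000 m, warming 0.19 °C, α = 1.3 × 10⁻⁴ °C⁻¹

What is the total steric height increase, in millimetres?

Δh = 270 mm

3×10⁻⁴ × 1.6 × 58 = 0.02784 m
470 × 3.1×10⁻⁴ × 1.1 = 0.16027 m
528–1108 m: 2×10⁻⁴ × 580 × 0.53 = 0.06148 m
1.3×10⁻⁴ × 0.19 × 1000 = 0.02470 m
Δh = 0.02784 + 0.16027 + 0.06148 + 0.02470 = 0.27429 m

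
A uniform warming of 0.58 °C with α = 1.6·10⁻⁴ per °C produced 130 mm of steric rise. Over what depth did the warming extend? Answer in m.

1400 m

H = Δh/(αΔT) = 0.13 / (1.6×10⁻⁴ × 0.58) ≈ 1401 m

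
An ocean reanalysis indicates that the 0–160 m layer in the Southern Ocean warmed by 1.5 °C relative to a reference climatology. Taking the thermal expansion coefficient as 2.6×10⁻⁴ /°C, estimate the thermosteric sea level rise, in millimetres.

Δh = αΔT·H = 2.6×10⁻⁴ × 1.5 × 160 = 0.06240 m

about 62 mm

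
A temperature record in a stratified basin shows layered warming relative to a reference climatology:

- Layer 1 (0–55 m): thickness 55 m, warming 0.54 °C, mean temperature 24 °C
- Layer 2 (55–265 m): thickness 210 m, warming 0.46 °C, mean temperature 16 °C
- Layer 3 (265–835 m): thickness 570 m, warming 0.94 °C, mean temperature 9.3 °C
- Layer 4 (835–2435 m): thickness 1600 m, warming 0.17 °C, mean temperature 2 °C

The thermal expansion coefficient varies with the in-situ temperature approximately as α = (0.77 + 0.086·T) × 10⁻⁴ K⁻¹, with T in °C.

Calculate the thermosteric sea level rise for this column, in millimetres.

Layer 1: α = (0.77 + 0.086×24)×10⁻⁴ = 2.834×10⁻⁴ K⁻¹
Layer 2: α = (0.77 + 0.086×16)×10⁻⁴ = 2.146×10⁻⁴ K⁻¹
Layer 3: α = (0.77 + 0.086×9.3)×10⁻⁴ = 1.5698×10⁻⁴ K⁻¹
Layer 4: α = (0.77 + 0.086×2)×10⁻⁴ = 0.942×10⁻⁴ K⁻¹
55 × 0.54 × 2.834×10⁻⁴ = 0.00841698 m
55–265 m: 0.46 × 2.146×10⁻⁴ × 210 = 0.02073036 m
Layer 3: 1.5698×10⁻⁴ × 570 × 0.94 = 0.084109884 m
835–2435 m: 0.17 × 0.942×10⁻⁴ × 1600 = 0.0256224 m
Δh = 0.00841698 + 0.02073036 + 0.084109884 + 0.0256224 = 0.138879624 m

about 139 mm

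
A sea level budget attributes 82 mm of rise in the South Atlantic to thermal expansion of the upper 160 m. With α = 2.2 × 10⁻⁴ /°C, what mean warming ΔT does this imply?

ΔT = Δh/(αH) = 0.082 / (2.2×10⁻⁴ × 160) ≈ 2.330 K

2.33 K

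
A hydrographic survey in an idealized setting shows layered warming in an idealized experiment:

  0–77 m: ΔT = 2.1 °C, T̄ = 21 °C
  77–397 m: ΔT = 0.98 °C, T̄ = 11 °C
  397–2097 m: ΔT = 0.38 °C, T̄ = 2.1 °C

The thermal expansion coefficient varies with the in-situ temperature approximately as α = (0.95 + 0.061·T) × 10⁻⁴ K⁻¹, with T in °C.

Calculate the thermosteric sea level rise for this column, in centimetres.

Layer 1: α = (0.95 + 0.061×21)×10⁻⁴ = 2.231×10⁻⁴ K⁻¹
Layer 2: α = (0.95 + 0.061×11)×10⁻⁴ = 1.621×10⁻⁴ K⁻¹
Layer 3: α = (0.95 + 0.061×2.1)×10⁻⁴ = 1.0781×10⁻⁴ K⁻¹
0–77 m: 2.1 × 77 × 2.231×10⁻⁴ = 0.03607527 m
77–397 m: 320 × 0.98 × 1.621×10⁻⁴ = 0.05083456 m
397–2097 m: 0.38 × 1700 × 1.0781×10⁻⁴ = 0.06964526 m
Δh = 0.03607527 + 0.05083456 + 0.06964526 = 0.15655509 m

16 cm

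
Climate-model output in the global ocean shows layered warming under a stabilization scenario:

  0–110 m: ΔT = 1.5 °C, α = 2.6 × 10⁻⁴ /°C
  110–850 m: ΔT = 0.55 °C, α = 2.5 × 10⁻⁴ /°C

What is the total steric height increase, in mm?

1.5 × 110 × 2.6×10⁻⁴ = 0.04290 m
Layer 2: 740 × 0.55 × 2.5×10⁻⁴ = 0.10175 m
Δh = 0.04290 + 0.10175 = 0.14465 m

145 mm of thermosteric rise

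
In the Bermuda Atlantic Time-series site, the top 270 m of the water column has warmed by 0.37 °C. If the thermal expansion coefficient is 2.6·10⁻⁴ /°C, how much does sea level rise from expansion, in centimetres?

Δh = αΔT·H = 2.6×10⁻⁴ × 0.37 × 270 = 0.025974 m

Δh ≈ 2.6 cm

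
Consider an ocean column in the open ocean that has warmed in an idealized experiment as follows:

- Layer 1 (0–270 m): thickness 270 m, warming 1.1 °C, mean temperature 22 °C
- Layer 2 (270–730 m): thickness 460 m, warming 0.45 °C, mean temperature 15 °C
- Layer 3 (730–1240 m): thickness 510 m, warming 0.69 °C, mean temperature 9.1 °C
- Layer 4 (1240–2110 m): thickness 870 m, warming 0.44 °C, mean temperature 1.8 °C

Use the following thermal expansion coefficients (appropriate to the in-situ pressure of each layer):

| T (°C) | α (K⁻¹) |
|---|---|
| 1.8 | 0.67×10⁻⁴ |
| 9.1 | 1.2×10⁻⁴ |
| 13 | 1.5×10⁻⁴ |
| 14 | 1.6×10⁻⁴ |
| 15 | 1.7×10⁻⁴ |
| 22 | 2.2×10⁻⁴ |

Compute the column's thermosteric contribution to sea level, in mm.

Layer 1 at 22 °C → α = 2.2×10⁻⁴ K⁻¹
Layer 2 at 15 °C → α = 1.7×10⁻⁴ K⁻¹
Layer 3 at 9.1 °C → α = 1.2×10⁻⁴ K⁻¹
Layer 4 at 1.8 °C → α = 0.67×10⁻⁴ K⁻¹
Layer 1: 1.1 × 270 × 2.2×10⁻⁴ = 0.06534 m
Layer 2: 0.45 × 1.7×10⁻⁴ × 460 = 0.03519 m
730–1240 m: 0.69 × 1.2×10⁻⁴ × 510 = 0.042228 m
1240–2110 m: 870 × 0.67×10⁻⁴ × 0.44 = 0.0256476 m
Δh = 0.06534 + 0.03519 + 0.042228 + 0.0256476 = 0.1684056 m

Δh ≈ 170 mm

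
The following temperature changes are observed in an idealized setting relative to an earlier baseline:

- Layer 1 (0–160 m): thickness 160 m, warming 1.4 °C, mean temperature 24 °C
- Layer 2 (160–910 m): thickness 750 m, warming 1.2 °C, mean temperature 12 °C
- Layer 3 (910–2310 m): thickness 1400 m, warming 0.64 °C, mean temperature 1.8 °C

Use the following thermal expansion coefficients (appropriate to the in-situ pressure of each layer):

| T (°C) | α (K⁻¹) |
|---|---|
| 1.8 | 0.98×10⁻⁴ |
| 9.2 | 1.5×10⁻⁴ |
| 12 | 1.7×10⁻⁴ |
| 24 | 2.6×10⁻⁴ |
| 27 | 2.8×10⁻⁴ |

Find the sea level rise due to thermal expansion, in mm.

300 mm of thermosteric rise

Layer 1 at 24 °C → α = 2.6×10⁻⁴ K⁻¹
Layer 2 at 12 °C → α = 1.7×10⁻⁴ K⁻¹
Layer 3 at 1.8 °C → α = 0.98×10⁻⁴ K⁻¹
0–160 m: 160 × 2.6×10⁻⁴ × 1.4 = 0.05824 m
750 × 1.2 × 1.7×10⁻⁴ = 0.15300 m
910–2310 m: 0.98×10⁻⁴ × 0.64 × 1400 = 0.087808 m
Δh = 0.05824 + 0.15300 + 0.087808 = 0.299048 m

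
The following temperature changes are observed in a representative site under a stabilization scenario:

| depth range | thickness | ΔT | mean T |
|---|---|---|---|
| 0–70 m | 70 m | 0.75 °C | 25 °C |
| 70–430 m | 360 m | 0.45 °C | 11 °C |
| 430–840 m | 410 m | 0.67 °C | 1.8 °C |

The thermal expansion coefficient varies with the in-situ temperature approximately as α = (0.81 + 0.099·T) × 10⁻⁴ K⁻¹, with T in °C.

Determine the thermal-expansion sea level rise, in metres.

Layer 1: α = (0.81 + 0.099×25)×10⁻⁴ = 3.285×10⁻⁴ K⁻¹
Layer 2: α = (0.81 + 0.099×11)×10⁻⁴ = 1.899×10⁻⁴ K⁻¹
Layer 3: α = (0.81 + 0.099×1.8)×10⁻⁴ = 0.9882×10⁻⁴ K⁻¹
3.285×10⁻⁴ × 70 × 0.75 = 0.01724625 m
Layer 2: 360 × 1.899×10⁻⁴ × 0.45 = 0.0307638 m
Layer 3: 0.9882×10⁻⁴ × 0.67 × 410 = 0.027145854 m
Δh = 0.01724625 + 0.0307638 + 0.027145854 = 0.075155904 m

Δh ≈ 0.0752 m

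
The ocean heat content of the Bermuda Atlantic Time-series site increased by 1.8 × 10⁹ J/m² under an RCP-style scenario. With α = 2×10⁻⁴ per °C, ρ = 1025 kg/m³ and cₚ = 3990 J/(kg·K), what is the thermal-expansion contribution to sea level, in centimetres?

Δh = αQ/(ρcₚ) = 2×10⁻⁴ × 1.8×10⁹ / (1025 × 3990) ≈ 0.088025 m

8.80 cm of thermosteric rise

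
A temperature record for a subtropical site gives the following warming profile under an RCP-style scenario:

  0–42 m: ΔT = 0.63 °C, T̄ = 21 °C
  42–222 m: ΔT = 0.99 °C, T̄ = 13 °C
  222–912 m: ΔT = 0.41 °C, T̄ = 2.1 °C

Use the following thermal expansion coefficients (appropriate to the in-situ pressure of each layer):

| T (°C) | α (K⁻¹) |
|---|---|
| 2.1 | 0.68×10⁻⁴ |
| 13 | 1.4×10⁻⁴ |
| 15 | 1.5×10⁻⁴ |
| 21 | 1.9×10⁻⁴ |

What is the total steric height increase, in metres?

0.0492 m

Layer 1 at 21 °C → α = 1.9×10⁻⁴ K⁻¹
Layer 2 at 13 °C → α = 1.4×10⁻⁴ K⁻¹
Layer 3 at 2.1 °C → α = 0.68×10⁻⁴ K⁻¹
Layer 1: 1.9×10⁻⁴ × 42 × 0.63 = 0.0050274 m
Layer 2: 0.99 × 180 × 1.4×10⁻⁴ = 0.024948 m
222–912 m: 0.41 × 0.68×10⁻⁴ × 690 = 0.0192372 m
Δh = 0.0050274 + 0.024948 + 0.0192372 = 0.0492126 m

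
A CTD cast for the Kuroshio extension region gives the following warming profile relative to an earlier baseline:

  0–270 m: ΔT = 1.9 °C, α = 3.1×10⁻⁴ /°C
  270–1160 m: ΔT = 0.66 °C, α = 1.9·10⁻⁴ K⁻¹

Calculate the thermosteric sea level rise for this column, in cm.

Δh = 27 cm

Layer 1: 3.1×10⁻⁴ × 270 × 1.9 = 0.15903 m
0.66 × 890 × 1.9×10⁻⁴ = 0.111606 m
Δh = 0.15903 + 0.111606 = 0.270636 m ≈ 27 cm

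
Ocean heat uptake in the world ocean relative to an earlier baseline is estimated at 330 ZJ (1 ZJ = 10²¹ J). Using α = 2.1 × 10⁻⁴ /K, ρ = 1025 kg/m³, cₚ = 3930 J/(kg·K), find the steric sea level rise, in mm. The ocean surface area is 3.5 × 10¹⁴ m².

Δh ≈ 49.2 mm

Per unit area: Q = 330×10²¹ / (3.5×10¹⁴) ≈ 9.429×10⁸ J/m²
Δh = αQ/(ρcₚ) = 2.1×10⁻⁴ × 9.429×10⁸ / (1025 × 3930) ≈ 0.049155 m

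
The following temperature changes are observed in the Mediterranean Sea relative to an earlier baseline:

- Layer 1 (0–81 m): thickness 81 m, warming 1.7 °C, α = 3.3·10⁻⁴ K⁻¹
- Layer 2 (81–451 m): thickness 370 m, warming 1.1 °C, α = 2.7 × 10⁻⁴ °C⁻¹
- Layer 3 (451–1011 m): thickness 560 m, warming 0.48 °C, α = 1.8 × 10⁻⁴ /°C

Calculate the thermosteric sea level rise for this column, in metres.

Layer 1: 1.7 × 3.3×10⁻⁴ × 81 = 0.045441 m
Layer 2: 1.1 × 370 × 2.7×10⁻⁴ = 0.10989 m
Layer 3: 1.8×10⁻⁴ × 0.48 × 560 = 0.048384 m
Δh = 0.045441 + 0.10989 + 0.048384 = 0.203715 m ≈ 0.204 m

Δh = 0.204 m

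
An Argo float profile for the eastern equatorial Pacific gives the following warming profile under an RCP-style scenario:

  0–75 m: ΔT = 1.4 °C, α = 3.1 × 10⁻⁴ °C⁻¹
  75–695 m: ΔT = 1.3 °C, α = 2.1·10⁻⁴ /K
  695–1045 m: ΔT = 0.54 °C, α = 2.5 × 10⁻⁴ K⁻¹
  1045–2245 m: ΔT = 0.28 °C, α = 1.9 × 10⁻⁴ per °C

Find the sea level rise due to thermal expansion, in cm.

0–75 m: 3.1×10⁻⁴ × 1.4 × 75 = 0.03255 m
1.3 × 620 × 2.1×10⁻⁴ = 0.16926 m
695–1045 m: 2.5×10⁻⁴ × 0.54 × 350 = 0.04725 m
1045–2245 m: 1200 × 0.28 × 1.9×10⁻⁴ = 0.06384 m
Δh = 0.03255 + 0.16926 + 0.04725 + 0.06384 = 0.31290 m

31 cm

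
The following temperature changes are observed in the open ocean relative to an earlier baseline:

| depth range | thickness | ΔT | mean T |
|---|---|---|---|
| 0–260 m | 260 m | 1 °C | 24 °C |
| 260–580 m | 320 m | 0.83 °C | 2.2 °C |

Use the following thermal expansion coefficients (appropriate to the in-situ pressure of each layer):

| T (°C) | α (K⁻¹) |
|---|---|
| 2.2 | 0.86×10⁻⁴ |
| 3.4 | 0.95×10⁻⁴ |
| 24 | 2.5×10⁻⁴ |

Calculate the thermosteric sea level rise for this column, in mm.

87.8 mm

Layer 1 at 24 °C → α = 2.5×10⁻⁴ K⁻¹
Layer 2 at 2.2 °C → α = 0.86×10⁻⁴ K⁻¹
0–260 m: 2.5×10⁻⁴ × 260 × 1 = 0.06500 m
Layer 2: 0.83 × 0.86×10⁻⁴ × 320 = 0.0228416 m
Δh = 0.06500 + 0.0228416 = 0.0878416 m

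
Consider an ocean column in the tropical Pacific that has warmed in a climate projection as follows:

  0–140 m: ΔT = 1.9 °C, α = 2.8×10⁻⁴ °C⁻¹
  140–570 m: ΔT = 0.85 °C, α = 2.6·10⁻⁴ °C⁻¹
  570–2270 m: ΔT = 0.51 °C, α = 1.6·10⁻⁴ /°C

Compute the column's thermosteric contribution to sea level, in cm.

140 × 1.9 × 2.8×10⁻⁴ = 0.07448 m
140–570 m: 2.6×10⁻⁴ × 430 × 0.85 = 0.09503 m
0.51 × 1700 × 1.6×10⁻⁴ = 0.13872 m
Δh = 0.07448 + 0.09503 + 0.13872 = 0.30823 m

Δh ≈ 30.8 cm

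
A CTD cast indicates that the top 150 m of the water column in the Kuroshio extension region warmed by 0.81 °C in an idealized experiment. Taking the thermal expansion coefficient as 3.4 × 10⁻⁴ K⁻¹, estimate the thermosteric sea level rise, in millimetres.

Δh = αΔT·H = 3.4×10⁻⁴ × 0.81 × 150 = 0.04131 m

Δh ≈ 41 mm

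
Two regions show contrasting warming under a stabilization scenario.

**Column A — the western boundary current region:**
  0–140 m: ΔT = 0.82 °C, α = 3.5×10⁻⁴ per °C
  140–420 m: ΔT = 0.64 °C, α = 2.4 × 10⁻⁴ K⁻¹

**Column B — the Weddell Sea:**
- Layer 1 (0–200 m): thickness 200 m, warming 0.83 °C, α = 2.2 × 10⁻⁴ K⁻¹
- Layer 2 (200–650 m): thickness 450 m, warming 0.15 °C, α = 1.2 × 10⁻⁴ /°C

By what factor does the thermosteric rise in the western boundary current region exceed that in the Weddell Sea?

1.9

A Layer 1: 3.5×10⁻⁴ × 140 × 0.82 = 0.04018 m
A Layer 2: 280 × 2.4×10⁻⁴ × 0.64 = 0.043008 m
A total: 0.083188 m
B 2.2×10⁻⁴ × 0.83 × 200 = 0.03652 m
B 200–650 m: 450 × 1.2×10⁻⁴ × 0.15 = 0.00810 m
B total: 0.04462 m
Ratio: 0.083188 / 0.04462 ≈ 1.864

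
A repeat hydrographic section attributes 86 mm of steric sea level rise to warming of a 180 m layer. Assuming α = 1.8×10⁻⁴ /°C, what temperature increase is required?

ΔT = Δh/(αH) = 0.086 / (1.8×10⁻⁴ × 180) ≈ 2.654 K

about 2.65 K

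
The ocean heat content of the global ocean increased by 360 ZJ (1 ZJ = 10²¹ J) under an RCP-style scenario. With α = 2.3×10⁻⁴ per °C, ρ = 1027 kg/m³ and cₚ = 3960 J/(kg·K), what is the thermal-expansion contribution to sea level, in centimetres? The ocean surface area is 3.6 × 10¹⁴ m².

5.66 cm

Per unit area: Q = 360×10²¹ / (3.6×10¹⁴) = 1×10⁹ J/m²
Δh = αQ/(ρcₚ) = 2.3×10⁻⁴ × 1×10⁹ / (1027 × 3960) ≈ 0.056554 m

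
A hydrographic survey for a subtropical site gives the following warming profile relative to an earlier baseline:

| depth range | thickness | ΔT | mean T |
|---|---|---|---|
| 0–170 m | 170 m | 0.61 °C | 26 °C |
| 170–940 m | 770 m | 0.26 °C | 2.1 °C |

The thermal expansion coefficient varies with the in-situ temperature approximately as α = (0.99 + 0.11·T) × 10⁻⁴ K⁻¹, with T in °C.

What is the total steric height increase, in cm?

Δh = 6.44 cm

Layer 1: α = (0.99 + 0.11×26)×10⁻⁴ = 3.85×10⁻⁴ K⁻¹
Layer 2: α = (0.99 + 0.11×2.1)×10⁻⁴ = 1.221×10⁻⁴ K⁻¹
170 × 0.61 × 3.85×10⁻⁴ = 0.0399245 m
170–940 m: 0.26 × 770 × 1.221×10⁻⁴ = 0.02444442 m
Δh = 0.0399245 + 0.02444442 = 0.06436892 m ≈ 6.44 cm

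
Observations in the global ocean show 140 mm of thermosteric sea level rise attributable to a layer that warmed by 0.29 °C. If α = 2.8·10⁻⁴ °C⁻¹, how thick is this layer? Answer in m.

about 1720 m

H = Δh/(αΔT) = 0.14 / (2.8×10⁻⁴ × 0.29) ≈ 1724 m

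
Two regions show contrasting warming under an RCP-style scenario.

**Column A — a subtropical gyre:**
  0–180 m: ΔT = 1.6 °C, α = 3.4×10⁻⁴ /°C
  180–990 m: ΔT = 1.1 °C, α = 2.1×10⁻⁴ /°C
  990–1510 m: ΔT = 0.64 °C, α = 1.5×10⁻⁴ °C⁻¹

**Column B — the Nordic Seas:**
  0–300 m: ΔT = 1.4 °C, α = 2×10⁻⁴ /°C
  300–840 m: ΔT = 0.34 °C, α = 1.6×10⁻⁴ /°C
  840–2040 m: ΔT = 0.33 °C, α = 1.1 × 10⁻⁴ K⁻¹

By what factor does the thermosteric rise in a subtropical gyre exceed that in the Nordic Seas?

a factor of 2.13

A Layer 1: 3.4×10⁻⁴ × 180 × 1.6 = 0.09792 m
A 2.1×10⁻⁴ × 1.1 × 810 = 0.18711 m
A 520 × 0.64 × 1.5×10⁻⁴ = 0.04992 m
A total: 0.33495 m
B 0–300 m: 2×10⁻⁴ × 1.4 × 300 = 0.08400 m
B Layer 2: 1.6×10⁻⁴ × 0.34 × 540 = 0.029376 m
B 840–2040 m: 0.33 × 1200 × 1.1×10⁻⁴ = 0.04356 m
B total: 0.156936 m
Ratio: 0.33495 / 0.156936 ≈ 2.134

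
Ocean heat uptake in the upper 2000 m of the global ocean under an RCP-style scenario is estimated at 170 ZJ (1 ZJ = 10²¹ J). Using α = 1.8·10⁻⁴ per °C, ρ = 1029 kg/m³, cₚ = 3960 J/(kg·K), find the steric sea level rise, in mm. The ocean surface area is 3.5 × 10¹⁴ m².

Δh = 21.5 mm

Per unit area: Q = 170×10²¹ / (3.5×10¹⁴) ≈ 4.857×10⁸ J/m²
Δh = αQ/(ρcₚ) = 1.8×10⁻⁴ × 4.857×10⁸ / (1029 × 3960) ≈ 0.021455 m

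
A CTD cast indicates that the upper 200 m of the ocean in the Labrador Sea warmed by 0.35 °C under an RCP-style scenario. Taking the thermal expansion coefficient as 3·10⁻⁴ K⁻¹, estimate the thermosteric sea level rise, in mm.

Δh = αΔT·H = 3×10⁻⁴ × 0.35 × 200 = 0.02100 m

Δh ≈ 21.0 mm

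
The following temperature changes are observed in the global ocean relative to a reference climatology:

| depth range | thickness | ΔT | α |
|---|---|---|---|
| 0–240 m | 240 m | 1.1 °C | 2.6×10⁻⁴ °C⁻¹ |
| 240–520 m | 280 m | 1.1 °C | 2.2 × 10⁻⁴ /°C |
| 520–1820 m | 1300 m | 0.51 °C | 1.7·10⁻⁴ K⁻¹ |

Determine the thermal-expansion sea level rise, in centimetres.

about 24.9 cm

0–240 m: 2.6×10⁻⁴ × 240 × 1.1 = 0.06864 m
240–520 m: 280 × 2.2×10⁻⁴ × 1.1 = 0.06776 m
1.7×10⁻⁴ × 1300 × 0.51 = 0.11271 m
Δh = 0.06864 + 0.06776 + 0.11271 = 0.24911 m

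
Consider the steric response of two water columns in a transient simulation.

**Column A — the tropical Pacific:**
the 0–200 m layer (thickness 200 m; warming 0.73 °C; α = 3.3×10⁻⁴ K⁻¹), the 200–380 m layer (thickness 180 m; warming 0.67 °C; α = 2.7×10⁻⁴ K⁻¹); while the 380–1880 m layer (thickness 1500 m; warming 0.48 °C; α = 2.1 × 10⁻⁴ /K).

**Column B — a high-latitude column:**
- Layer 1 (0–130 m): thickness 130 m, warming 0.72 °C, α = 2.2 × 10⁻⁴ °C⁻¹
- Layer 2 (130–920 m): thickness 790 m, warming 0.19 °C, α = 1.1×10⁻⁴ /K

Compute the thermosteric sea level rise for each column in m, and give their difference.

A 0.73 × 3.3×10⁻⁴ × 200 = 0.04818 m
A 180 × 2.7×10⁻⁴ × 0.67 = 0.032562 m
A Layer 3: 2.1×10⁻⁴ × 0.48 × 1500 = 0.15120 m
A total: 0.231942 m
B 130 × 2.2×10⁻⁴ × 0.72 = 0.020592 m
B 130–920 m: 790 × 1.1×10⁻⁴ × 0.19 = 0.016511 m
B total: 0.037103 m
Difference: 0.231942 − 0.037103 = 0.194839 m

Δh_A ≈ 0.23 m, Δh_B ≈ 0.037 m; difference ≈ 0.19 m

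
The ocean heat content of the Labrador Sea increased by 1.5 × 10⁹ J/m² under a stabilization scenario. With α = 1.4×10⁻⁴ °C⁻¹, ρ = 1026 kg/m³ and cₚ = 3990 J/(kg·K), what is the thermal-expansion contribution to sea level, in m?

Δh = 0.0513 m

Δh = αQ/(ρcₚ) = 1.4×10⁻⁴ × 1.5×10⁹ / (1026 × 3990) ≈ 0.051298 m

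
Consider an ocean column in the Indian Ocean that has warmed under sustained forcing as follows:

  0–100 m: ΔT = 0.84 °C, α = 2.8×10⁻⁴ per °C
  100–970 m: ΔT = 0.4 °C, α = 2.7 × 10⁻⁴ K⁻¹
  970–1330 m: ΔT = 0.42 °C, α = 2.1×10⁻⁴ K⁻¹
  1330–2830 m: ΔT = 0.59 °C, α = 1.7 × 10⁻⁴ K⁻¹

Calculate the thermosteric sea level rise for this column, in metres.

Layer 1: 100 × 0.84 × 2.8×10⁻⁴ = 0.02352 m
100–970 m: 0.4 × 2.7×10⁻⁴ × 870 = 0.09396 m
Layer 3: 2.1×10⁻⁴ × 0.42 × 360 = 0.031752 m
1330–2830 m: 0.59 × 1500 × 1.7×10⁻⁴ = 0.15045 m
Δh = 0.02352 + 0.09396 + 0.031752 + 0.15045 = 0.299682 m ≈ 0.300 m

0.300 m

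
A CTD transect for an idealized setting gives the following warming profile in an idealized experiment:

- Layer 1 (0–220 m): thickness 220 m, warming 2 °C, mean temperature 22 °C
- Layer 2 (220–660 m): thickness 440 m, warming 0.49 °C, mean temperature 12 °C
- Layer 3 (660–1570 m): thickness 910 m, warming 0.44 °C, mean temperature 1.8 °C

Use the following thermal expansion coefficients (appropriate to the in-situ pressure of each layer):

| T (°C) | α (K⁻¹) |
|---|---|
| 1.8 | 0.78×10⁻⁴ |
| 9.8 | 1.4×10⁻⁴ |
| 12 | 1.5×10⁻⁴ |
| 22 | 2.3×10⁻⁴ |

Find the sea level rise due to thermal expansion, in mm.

165 mm

Layer 1 at 22 °C → α = 2.3×10⁻⁴ K⁻¹
Layer 2 at 12 °C → α = 1.5×10⁻⁴ K⁻¹
Layer 3 at 1.8 °C → α = 0.78×10⁻⁴ K⁻¹
Layer 1: 2 × 220 × 2.3×10⁻⁴ = 0.10120 m
220–660 m: 1.5×10⁻⁴ × 0.49 × 440 = 0.03234 m
Layer 3: 910 × 0.44 × 0.78×10⁻⁴ = 0.0312312 m
Δh = 0.10120 + 0.03234 + 0.0312312 = 0.1647712 m ≈ 165 mm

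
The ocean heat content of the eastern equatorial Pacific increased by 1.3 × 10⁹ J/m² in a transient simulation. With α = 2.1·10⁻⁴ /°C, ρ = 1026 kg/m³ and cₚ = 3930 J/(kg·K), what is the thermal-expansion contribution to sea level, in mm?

Δh = αQ/(ρcₚ) = 2.1×10⁻⁴ × 1.3×10⁹ / (1026 × 3930) ≈ 0.067705 m

Δh = 68 mm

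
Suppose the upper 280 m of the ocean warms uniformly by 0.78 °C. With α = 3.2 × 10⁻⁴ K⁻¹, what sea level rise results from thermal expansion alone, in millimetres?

69.9 mm of thermosteric rise

Δh = αΔT·H = 3.2×10⁻⁴ × 0.78 × 280 = 0.069888 m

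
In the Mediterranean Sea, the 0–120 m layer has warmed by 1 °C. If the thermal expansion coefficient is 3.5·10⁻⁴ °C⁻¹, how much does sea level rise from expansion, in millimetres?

about 42.0 mm

Δh = αΔT·H = 3.5×10⁻⁴ × 1 × 120 = 0.04200 m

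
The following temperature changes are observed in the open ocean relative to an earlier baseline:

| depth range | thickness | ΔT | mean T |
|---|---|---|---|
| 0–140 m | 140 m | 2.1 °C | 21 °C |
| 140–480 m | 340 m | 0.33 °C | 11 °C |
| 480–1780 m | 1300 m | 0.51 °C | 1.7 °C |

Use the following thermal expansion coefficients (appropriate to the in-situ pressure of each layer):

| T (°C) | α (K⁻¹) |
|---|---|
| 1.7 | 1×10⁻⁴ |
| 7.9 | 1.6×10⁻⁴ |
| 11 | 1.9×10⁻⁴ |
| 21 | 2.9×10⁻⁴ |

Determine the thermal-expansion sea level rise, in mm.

Layer 1 at 21 °C → α = 2.9×10⁻⁴ K⁻¹
Layer 2 at 11 °C → α = 1.9×10⁻⁴ K⁻¹
Layer 3 at 1.7 °C → α = 1×10⁻⁴ K⁻¹
Layer 1: 140 × 2.1 × 2.9×10⁻⁴ = 0.08526 m
140–480 m: 1.9×10⁻⁴ × 0.33 × 340 = 0.021318 m
480–1780 m: 0.51 × 1×10⁻⁴ × 1300 = 0.06630 m
Δh = 0.08526 + 0.021318 + 0.06630 = 0.172878 m

Δh ≈ 173 mm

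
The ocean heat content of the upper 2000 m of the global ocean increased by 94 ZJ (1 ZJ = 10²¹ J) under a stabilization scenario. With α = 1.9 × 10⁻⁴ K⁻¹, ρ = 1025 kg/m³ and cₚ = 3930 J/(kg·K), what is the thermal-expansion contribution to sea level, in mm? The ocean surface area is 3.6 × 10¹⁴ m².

Per unit area: Q = 94×10²¹ / (3.6×10¹⁴) ≈ 2.611×10⁸ J/m²
Δh = αQ/(ρcₚ) = 1.9×10⁻⁴ × 2.611×10⁸ / (1025 × 3930) ≈ 0.012315 m

Δh = 12 mm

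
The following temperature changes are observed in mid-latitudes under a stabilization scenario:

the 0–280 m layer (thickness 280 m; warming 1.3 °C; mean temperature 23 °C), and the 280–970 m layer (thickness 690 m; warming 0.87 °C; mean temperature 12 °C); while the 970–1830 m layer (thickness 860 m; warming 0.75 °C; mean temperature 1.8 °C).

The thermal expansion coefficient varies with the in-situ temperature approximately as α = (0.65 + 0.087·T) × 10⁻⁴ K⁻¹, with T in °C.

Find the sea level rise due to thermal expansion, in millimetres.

Layer 1: α = (0.65 + 0.087×23)×10⁻⁴ = 2.651×10⁻⁴ K⁻¹
Layer 2: α = (0.65 + 0.087×12)×10⁻⁴ = 1.694×10⁻⁴ K⁻¹
Layer 3: α = (0.65 + 0.087×1.8)×10⁻⁴ = 0.8066×10⁻⁴ K⁻¹
Layer 1: 1.3 × 280 × 2.651×10⁻⁴ = 0.0964964 m
280–970 m: 1.694×10⁻⁴ × 690 × 0.87 = 0.10169082 m
0.8066×10⁻⁴ × 0.75 × 860 = 0.0520257 m
Δh = 0.0964964 + 0.10169082 + 0.0520257 = 0.25021292 m ≈ 250 mm

Δh ≈ 250 mm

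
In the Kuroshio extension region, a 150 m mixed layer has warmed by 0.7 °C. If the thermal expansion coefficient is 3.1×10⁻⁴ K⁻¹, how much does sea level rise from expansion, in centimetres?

Δh = αΔT·H = 3.1×10⁻⁴ × 0.7 × 150 = 0.03255 m

about 3.26 cm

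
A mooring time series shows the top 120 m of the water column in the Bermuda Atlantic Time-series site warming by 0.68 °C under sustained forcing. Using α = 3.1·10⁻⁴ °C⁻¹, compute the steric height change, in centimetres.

Δh = αΔT·H = 3.1×10⁻⁴ × 0.68 × 120 = 0.025296 m

2.5 cm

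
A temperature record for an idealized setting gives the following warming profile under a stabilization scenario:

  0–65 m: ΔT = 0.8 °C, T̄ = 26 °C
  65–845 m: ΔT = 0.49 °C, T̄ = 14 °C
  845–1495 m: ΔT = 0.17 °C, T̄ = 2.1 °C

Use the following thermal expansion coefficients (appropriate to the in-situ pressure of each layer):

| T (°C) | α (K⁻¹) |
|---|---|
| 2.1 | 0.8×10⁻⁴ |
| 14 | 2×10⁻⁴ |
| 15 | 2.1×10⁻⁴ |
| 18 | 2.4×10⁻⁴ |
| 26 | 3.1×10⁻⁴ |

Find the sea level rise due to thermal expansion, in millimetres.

Layer 1 at 26 °C → α = 3.1×10⁻⁴ K⁻¹
Layer 2 at 14 °C → α = 2×10⁻⁴ K⁻¹
Layer 3 at 2.1 °C → α = 0.8×10⁻⁴ K⁻¹
3.1×10⁻⁴ × 65 × 0.8 = 0.01612 m
Layer 2: 0.49 × 2×10⁻⁴ × 780 = 0.07644 m
Layer 3: 650 × 0.8×10⁻⁴ × 0.17 = 0.00884 m
Δh = 0.01612 + 0.07644 + 0.00884 = 0.10140 m ≈ 101 mm

101 mm of thermosteric rise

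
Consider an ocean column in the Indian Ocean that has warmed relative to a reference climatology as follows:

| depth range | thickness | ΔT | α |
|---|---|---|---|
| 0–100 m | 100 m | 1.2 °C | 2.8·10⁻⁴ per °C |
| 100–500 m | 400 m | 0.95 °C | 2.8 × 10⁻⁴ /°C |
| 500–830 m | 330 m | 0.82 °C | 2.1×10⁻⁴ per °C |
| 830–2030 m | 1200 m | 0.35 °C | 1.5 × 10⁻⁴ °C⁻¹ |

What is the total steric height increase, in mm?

Layer 1: 1.2 × 100 × 2.8×10⁻⁴ = 0.03360 m
100–500 m: 2.8×10⁻⁴ × 0.95 × 400 = 0.10640 m
500–830 m: 0.82 × 2.1×10⁻⁴ × 330 = 0.056826 m
830–2030 m: 1.5×10⁻⁴ × 1200 × 0.35 = 0.06300 m
Δh = 0.03360 + 0.10640 + 0.056826 + 0.06300 = 0.259826 m

about 260 mm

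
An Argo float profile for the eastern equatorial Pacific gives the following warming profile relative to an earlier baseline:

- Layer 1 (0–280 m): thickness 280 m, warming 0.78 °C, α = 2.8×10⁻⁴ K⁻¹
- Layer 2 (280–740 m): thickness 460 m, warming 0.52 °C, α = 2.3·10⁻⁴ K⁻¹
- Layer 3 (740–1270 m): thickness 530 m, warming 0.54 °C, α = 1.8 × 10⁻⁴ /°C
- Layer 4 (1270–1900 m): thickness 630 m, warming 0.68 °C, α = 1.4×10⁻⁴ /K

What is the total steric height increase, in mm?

Δh ≈ 228 mm

0–280 m: 280 × 2.8×10⁻⁴ × 0.78 = 0.061152 m
280–740 m: 460 × 0.52 × 2.3×10⁻⁴ = 0.055016 m
530 × 0.54 × 1.8×10⁻⁴ = 0.051516 m
1270–1900 m: 0.68 × 1.4×10⁻⁴ × 630 = 0.059976 m
Δh = 0.061152 + 0.055016 + 0.051516 + 0.059976 = 0.22766 m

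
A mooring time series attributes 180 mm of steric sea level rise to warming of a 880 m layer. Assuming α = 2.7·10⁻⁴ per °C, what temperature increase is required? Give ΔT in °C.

ΔT ≈ 0.758 °C

ΔT = Δh/(αH) = 0.18 / (2.7×10⁻⁴ × 880) ≈ 0.7576 °C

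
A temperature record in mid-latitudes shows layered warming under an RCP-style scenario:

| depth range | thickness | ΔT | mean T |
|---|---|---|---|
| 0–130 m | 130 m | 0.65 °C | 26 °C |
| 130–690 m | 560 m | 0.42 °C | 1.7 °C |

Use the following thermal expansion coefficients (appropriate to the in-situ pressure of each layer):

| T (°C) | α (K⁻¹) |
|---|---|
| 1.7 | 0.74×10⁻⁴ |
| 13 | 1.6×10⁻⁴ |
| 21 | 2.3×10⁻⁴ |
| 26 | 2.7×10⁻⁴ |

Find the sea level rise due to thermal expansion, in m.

Δh ≈ 0.0402 m

Layer 1 at 26 °C → α = 2.7×10⁻⁴ K⁻¹
Layer 2 at 1.7 °C → α = 0.74×10⁻⁴ K⁻¹
130 × 0.65 × 2.7×10⁻⁴ = 0.022815 m
Layer 2: 0.74×10⁻⁴ × 560 × 0.42 = 0.0174048 m
Δh = 0.022815 + 0.0174048 = 0.0402198 m ≈ 0.0402 m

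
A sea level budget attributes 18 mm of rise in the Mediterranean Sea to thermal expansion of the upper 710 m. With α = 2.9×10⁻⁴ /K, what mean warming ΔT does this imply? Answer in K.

about 0.0874 K

ΔT = Δh/(αH) = 0.018 / (2.9×10⁻⁴ × 710) ≈ 0.08742 K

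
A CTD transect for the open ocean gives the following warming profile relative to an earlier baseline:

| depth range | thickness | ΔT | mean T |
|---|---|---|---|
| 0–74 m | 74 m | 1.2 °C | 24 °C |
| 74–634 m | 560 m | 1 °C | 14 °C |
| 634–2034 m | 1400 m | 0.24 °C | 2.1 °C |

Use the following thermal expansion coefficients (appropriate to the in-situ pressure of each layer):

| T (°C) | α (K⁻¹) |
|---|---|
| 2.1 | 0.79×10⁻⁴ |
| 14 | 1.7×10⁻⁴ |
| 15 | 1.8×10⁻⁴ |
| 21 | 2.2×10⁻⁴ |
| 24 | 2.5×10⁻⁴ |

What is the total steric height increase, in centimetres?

14 cm

Layer 1 at 24 °C → α = 2.5×10⁻⁴ K⁻¹
Layer 2 at 14 °C → α = 1.7×10⁻⁴ K⁻¹
Layer 3 at 2.1 °C → α = 0.79×10⁻⁴ K⁻¹
Layer 1: 1.2 × 74 × 2.5×10⁻⁴ = 0.02220 m
Layer 2: 1 × 1.7×10⁻⁴ × 560 = 0.09520 m
0.79×10⁻⁴ × 0.24 × 1400 = 0.026544 m
Δh = 0.02220 + 0.09520 + 0.026544 = 0.143944 m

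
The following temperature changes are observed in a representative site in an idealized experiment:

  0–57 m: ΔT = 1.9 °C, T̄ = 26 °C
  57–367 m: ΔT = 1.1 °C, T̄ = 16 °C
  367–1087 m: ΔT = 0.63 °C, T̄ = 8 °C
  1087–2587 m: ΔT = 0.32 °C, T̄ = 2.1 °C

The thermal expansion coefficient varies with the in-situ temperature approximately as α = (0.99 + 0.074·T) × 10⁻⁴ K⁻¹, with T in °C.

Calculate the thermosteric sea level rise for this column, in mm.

Δh = 232 mm

Layer 1: α = (0.99 + 0.074×26)×10⁻⁴ = 2.914×10⁻⁴ K⁻¹
Layer 2: α = (0.99 + 0.074×16)×10⁻⁴ = 2.174×10⁻⁴ K⁻¹
Layer 3: α = (0.99 + 0.074×8)×10⁻⁴ = 1.582×10⁻⁴ K⁻¹
Layer 4: α = (0.99 + 0.074×2.1)×10⁻⁴ = 1.1454×10⁻⁴ K⁻¹
0–57 m: 2.914×10⁻⁴ × 57 × 1.9 = 0.03155862 m
Layer 2: 2.174×10⁻⁴ × 1.1 × 310 = 0.0741334 m
367–1087 m: 720 × 1.582×10⁻⁴ × 0.63 = 0.07175952 m
1087–2587 m: 1500 × 0.32 × 1.1454×10⁻⁴ = 0.0549792 m
Δh = 0.03155862 + 0.0741334 + 0.07175952 + 0.0549792 = 0.23243074 m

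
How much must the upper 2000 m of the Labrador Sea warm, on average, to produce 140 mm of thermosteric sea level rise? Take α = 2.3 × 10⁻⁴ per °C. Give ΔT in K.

ΔT = Δh/(αH) = 0.14 / (2.3×10⁻⁴ × 2000) ≈ 0.3043 K

0.304 K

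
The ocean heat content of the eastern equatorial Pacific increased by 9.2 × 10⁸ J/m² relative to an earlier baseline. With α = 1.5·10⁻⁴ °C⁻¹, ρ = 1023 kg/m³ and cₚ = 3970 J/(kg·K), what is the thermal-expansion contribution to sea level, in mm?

34.0 mm of thermosteric rise

Δh = αQ/(ρcₚ) = 1.5×10⁻⁴ × 9.2×10⁸ / (1023 × 3970) ≈ 0.033979 m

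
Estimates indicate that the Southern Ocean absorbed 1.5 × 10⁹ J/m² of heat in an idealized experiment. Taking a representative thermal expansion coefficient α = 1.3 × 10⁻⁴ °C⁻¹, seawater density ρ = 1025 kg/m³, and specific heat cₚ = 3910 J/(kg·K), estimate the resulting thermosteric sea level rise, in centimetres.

4.87 cm

Δh = αQ/(ρcₚ) = 1.3×10⁻⁴ × 1.5×10⁹ / (1025 × 3910) ≈ 0.048656 m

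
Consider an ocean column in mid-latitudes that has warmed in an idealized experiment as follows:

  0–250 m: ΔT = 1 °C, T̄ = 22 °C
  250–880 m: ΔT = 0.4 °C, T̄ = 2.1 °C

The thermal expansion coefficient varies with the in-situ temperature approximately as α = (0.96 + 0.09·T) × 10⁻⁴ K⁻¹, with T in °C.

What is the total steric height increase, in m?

Layer 1: α = (0.96 + 0.09×22)×10⁻⁴ = 2.94×10⁻⁴ K⁻¹
Layer 2: α = (0.96 + 0.09×2.1)×10⁻⁴ = 1.149×10⁻⁴ K⁻¹
0–250 m: 250 × 1 × 2.94×10⁻⁴ = 0.07350 m
0.4 × 1.149×10⁻⁴ × 630 = 0.0289548 m
Δh = 0.07350 + 0.0289548 = 0.1024548 m

Δh ≈ 0.102 m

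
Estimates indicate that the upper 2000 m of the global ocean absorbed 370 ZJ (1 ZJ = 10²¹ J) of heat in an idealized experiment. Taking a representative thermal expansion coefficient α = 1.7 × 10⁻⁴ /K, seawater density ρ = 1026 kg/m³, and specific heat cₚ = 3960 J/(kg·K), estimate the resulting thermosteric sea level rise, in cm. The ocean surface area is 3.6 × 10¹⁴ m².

Per unit area: Q = 370×10²¹ / (3.6×10¹⁴) ≈ 1.028×10⁹ J/m²
Δh = αQ/(ρcₚ) = 1.7×10⁻⁴ × 1.028×10⁹ / (1026 × 3960) ≈ 0.043013 m

Δh = 4.30 cm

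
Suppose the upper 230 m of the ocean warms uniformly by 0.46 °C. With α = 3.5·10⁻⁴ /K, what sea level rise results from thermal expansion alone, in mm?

37 mm

Δh = αΔT·H = 3.5×10⁻⁴ × 0.46 × 230 = 0.03703 m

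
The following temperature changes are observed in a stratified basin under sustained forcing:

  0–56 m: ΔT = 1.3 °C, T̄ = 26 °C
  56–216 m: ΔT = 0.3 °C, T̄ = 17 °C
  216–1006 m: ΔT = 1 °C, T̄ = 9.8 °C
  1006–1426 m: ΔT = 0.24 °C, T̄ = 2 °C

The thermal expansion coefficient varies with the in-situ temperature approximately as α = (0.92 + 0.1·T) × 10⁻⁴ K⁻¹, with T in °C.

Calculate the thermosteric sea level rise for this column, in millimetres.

200 mm

Layer 1: α = (0.92 + 0.1×26)×10⁻⁴ = 3.52×10⁻⁴ K⁻¹
Layer 2: α = (0.92 + 0.1×17)×10⁻⁴ = 2.62×10⁻⁴ K⁻¹
Layer 3: α = (0.92 + 0.1×9.8)×10⁻⁴ = 1.9×10⁻⁴ K⁻¹
Layer 4: α = (0.92 + 0.1×2)×10⁻⁴ = 1.12×10⁻⁴ K⁻¹
0–56 m: 56 × 3.52×10⁻⁴ × 1.3 = 0.0256256 m
Layer 2: 0.3 × 2.62×10⁻⁴ × 160 = 0.012576 m
216–1006 m: 1 × 1.9×10⁻⁴ × 790 = 0.15010 m
Layer 4: 1.12×10⁻⁴ × 420 × 0.24 = 0.0112896 m
Δh = 0.0256256 + 0.012576 + 0.15010 + 0.0112896 = 0.1995912 m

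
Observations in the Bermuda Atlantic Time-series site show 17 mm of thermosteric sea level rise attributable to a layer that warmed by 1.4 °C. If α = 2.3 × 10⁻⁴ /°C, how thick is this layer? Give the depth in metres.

52.8 m

H = Δh/(αΔT) = 0.017 / (2.3×10⁻⁴ × 1.4) ≈ 52.80 m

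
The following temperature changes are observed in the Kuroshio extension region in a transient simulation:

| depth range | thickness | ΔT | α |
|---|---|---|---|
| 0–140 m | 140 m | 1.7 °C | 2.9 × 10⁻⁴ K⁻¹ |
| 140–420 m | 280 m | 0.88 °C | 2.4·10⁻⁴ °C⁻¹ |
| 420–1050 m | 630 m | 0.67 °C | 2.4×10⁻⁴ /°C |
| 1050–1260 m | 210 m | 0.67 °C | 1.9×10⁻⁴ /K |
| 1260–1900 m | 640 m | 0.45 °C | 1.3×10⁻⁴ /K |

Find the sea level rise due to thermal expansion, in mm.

Δh ≈ 294 mm

0–140 m: 1.7 × 140 × 2.9×10⁻⁴ = 0.06902 m
280 × 2.4×10⁻⁴ × 0.88 = 0.059136 m
420–1050 m: 2.4×10⁻⁴ × 630 × 0.67 = 0.101304 m
Layer 4: 1.9×10⁻⁴ × 0.67 × 210 = 0.026733 m
Layer 5: 1.3×10⁻⁴ × 640 × 0.45 = 0.03744 m
Δh = 0.06902 + 0.059136 + 0.101304 + 0.026733 + 0.03744 = 0.293633 m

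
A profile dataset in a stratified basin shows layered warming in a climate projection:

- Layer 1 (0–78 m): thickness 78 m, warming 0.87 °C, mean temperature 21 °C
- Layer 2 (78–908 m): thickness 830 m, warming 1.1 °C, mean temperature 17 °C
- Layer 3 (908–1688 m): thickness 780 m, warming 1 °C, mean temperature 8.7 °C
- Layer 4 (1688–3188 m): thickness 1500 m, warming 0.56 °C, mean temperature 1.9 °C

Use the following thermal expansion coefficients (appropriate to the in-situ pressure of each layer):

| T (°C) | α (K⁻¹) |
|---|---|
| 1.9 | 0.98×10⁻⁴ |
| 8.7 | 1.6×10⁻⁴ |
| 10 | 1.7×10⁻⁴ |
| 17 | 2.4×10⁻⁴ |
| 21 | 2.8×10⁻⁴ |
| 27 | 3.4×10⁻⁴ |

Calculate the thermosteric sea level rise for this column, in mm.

Layer 1 at 21 °C → α = 2.8×10⁻⁴ K⁻¹
Layer 2 at 17 °C → α = 2.4×10⁻⁴ K⁻¹
Layer 3 at 8.7 °C → α = 1.6×10⁻⁴ K⁻¹
Layer 4 at 1.9 °C → α = 0.98×10⁻⁴ K⁻¹
Layer 1: 0.87 × 2.8×10⁻⁴ × 78 = 0.0190008 m
2.4×10⁻⁴ × 830 × 1.1 = 0.21912 m
908–1688 m: 1 × 1.6×10⁻⁴ × 780 = 0.12480 m
1688–3188 m: 0.98×10⁻⁴ × 1500 × 0.56 = 0.08232 m
Δh = 0.0190008 + 0.21912 + 0.12480 + 0.08232 = 0.4452408 m

about 445 mm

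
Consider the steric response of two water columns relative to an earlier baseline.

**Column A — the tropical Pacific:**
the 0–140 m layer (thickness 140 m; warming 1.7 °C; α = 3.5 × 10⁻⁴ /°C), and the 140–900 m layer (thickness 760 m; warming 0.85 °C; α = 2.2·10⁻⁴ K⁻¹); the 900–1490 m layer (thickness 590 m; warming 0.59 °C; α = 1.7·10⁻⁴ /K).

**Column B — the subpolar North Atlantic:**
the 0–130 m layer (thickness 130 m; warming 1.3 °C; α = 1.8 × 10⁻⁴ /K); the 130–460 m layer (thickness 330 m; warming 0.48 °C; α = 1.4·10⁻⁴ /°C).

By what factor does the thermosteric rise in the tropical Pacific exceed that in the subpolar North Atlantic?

≈ 5.4×

A Layer 1: 1.7 × 3.5×10⁻⁴ × 140 = 0.08330 m
A Layer 2: 0.85 × 760 × 2.2×10⁻⁴ = 0.14212 m
A 900–1490 m: 590 × 1.7×10⁻⁴ × 0.59 = 0.059177 m
A total: 0.284597 m
B Layer 1: 130 × 1.8×10⁻⁴ × 1.3 = 0.03042 m
B 0.48 × 1.4×10⁻⁴ × 330 = 0.022176 m
B total: 0.052596 m
Ratio: 0.284597 / 0.052596 ≈ 5.411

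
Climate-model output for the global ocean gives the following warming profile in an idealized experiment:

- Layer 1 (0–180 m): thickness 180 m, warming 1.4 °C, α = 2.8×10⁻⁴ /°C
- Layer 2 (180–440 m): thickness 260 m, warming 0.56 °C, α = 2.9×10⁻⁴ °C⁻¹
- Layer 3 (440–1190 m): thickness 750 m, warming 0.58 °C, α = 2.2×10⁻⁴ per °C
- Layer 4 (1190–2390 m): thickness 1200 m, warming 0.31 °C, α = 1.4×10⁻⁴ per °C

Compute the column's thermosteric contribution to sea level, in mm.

261 mm

2.8×10⁻⁴ × 1.4 × 180 = 0.07056 m
0.56 × 260 × 2.9×10⁻⁴ = 0.042224 m
440–1190 m: 0.58 × 2.2×10⁻⁴ × 750 = 0.09570 m
0.31 × 1200 × 1.4×10⁻⁴ = 0.05208 m
Δh = 0.07056 + 0.042224 + 0.09570 + 0.05208 = 0.260564 m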